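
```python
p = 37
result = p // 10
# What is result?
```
Trace:
  p=37
  p=37, result=3

Final answer: 3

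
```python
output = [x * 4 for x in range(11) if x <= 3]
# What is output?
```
Trace:
  x=0
  x=1
  x=2
  x=3
  x=4
  x=5
  x=6
  x=7
  x=8
  x=9
  x=10
  output=[0, 4, 8, 12]

Final answer: [0, 4, 8, 12]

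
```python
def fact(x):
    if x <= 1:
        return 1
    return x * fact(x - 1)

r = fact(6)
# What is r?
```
Call trace:
fact(x=6)
  fact(x=5)
    fact(x=4)
      fact(x=3)
        fact(x=2)
          fact(x=1)
          -> return 1
        -> return 2
      -> return 6
    -> return 24
  -> return 120
-> return 720

Final answer: 720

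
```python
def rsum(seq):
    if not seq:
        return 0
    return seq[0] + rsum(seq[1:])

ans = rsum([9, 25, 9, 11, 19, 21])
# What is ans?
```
Call trace:
rsum(seq=[9, 25, 9, 11, 19, 21])
  rsum(seq=[25, 9, 11, 19, 21])
    rsum(seq=[9, 11, 19, 21])
      rsum(seq=[11, 19, 21])
        rsum(seq=[19, 21])
          rsum(seq=[21])
            rsum(seq=[])
            -> return 0
          -> return 21
        -> return 40
      -> return 51
    -> return 60
  -> return 85
-> return 94

Final answer: 94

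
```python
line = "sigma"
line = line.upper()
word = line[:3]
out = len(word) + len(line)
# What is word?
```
Trace:
  line='sigma'
  line='SIGMA'
  line='SIGMA', word='SIG'
  line='SIGMA', word='SIG', out=8

Final answer: 'SIG'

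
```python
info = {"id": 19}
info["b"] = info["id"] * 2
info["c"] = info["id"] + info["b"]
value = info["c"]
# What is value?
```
Trace:
  info={'id': 19}
  info={'id': 19, 'b': 38}
  info={'id': 19, 'b': 38, 'c': 57}
  info={'id': 19, 'b': 38, 'c': 57}, value=57

Final answer: 57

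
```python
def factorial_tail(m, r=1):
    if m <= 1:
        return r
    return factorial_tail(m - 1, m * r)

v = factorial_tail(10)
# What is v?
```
Call trace:
factorial_tail(m=10, r=1)
  factorial_tail(m=9, r=10)
    factorial_tail(m=8, r=90)
      factorial_tail(m=7, r=720)
        factorial_tail(m=6, r=5040)
          factorial_tail(m=5, r=30240)
            factorial_tail(m=4, r=151200)
              factorial_tail(m=3, r=604800)
                factorial_tail(m=2, r=1814400)
                  factorial_tail(m=1, r=3628800)
                  -> return 3628800
                -> return 3628800
              -> return 3628800
            -> return 3628800
          -> return 3628800
        -> return 3628800
      -> return 3628800
    -> return 3628800
  -> return 3628800
-> return 3628800

Final answer: 3628800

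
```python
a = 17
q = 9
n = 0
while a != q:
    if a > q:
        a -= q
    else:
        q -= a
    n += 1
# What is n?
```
Trace:
  a=17
  a=17, q=9
  a=17, q=9, n=0
  a=8, q=9, n=1
  a=8, q=1, n=2
  a=7, q=1, n=3
  a=6, q=1, n=4
  a=5, q=1, n=5
  a=4, q=1, n=6
  a=3, q=1, n=7
  a=2, q=1, n=8
  a=1, q=1, n=9

Final answer: 9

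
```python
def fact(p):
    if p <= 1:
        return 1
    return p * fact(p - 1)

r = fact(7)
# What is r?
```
Call trace:
fact(p=7)
  fact(p=6)
    fact(p=5)
      fact(p=4)
        fact(p=3)
          fact(p=2)
            fact(p=1)
            -> return 1
          -> return 2
        -> return 6
      -> return 24
    -> return 120
  -> return 720
-> return 5040

Final answer: 5040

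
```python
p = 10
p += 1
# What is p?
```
Trace:
  p=10
  p=11

Final answer: 11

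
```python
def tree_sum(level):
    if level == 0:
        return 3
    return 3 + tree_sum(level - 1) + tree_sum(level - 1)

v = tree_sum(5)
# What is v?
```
Call trace (a repeated sub-call is expanded the first time; later identical calls just restate its return value):
tree_sum(level=5)
  tree_sum(level=4)
    tree_sum(level=3)
      tree_sum(level=2)
        tree_sum(level=1)
          tree_sum(level=0)
          -> return 3
          tree_sum(level=0)
          -> return 3
        -> return 9
        tree_sum(level=1) -> return 9  (same call as traced above)
      -> return 21
      tree_sum(level=2) -> return 21  (same call as traced above)
    -> return 45
    tree_sum(level=3) -> return 45  (same call as traced above)
  -> return 93
  tree_sum(level=4) -> return 93  (same call as traced above)
-> return 189

Final answer: 189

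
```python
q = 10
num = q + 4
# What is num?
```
Trace:
  q=10
  q=10, num=14

Final answer: 14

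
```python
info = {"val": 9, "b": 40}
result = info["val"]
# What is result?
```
Trace:
  info={'val': 9, 'b': 40}
  info={'val': 9, 'b': 40}, result=9

Final answer: 9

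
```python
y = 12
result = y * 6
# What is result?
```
Trace:
  y=12
  y=12, result=72

Final answer: 72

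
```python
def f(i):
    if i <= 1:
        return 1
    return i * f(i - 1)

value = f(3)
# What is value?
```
Call trace:
f(i=3)
  f(i=2)
    f(i=1)
    -> return 1
  -> return 2
-> return 6

Final answer: 6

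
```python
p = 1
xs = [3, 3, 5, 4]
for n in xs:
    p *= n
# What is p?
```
Trace:
  p=1
  p=3, n=3
  p=9, n=3
  p=45, n=5
  p=180, n=4

Final answer: 180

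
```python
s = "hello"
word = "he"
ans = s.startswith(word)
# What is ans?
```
Trace:
  s='hello'
  s='hello', word='he'
  s='hello', word='he', ans=True

Final answer: True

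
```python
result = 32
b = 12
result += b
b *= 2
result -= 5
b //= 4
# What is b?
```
Trace:
  result=32
  result=32, b=12
  result=44, b=12
  result=44, b=24
  result=39, b=24
  result=39, b=6

Final answer: 6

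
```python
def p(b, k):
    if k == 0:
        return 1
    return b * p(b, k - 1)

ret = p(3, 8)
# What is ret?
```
Call trace:
p(b=3, k=8)
  p(b=3, k=7)
    p(b=3, k=6)
      p(b=3, k=5)
        p(b=3, k=4)
          p(b=3, k=3)
            p(b=3, k=2)
              p(b=3, k=1)
                p(b=3, k=0)
                -> return 1
              -> return 3
            -> return 9
          -> return 27
        -> return 81
      -> return 243
    -> return 729
  -> return 2187
-> return 6561

Final answer: 6561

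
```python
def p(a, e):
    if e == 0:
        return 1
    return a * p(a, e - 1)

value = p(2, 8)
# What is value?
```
Call trace:
p(a=2, e=8)
  p(a=2, e=7)
    p(a=2, e=6)
      p(a=2, e=5)
        p(a=2, e=4)
          p(a=2, e=3)
            p(a=2, e=2)
              p(a=2, e=1)
                p(a=2, e=0)
                -> return 1
              -> return 2
            -> return 4
          -> return 8
        -> return 16
      -> return 32
    -> return 64
  -> return 128
-> return 256

Final answer: 256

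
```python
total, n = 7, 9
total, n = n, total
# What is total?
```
Trace:
  total=7, n=9
  total=9, n=7

Final answer: 9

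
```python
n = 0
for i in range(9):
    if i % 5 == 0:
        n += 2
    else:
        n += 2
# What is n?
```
Trace:
  n=0
  n=2, i=0
  n=4, i=1
  n=6, i=2
  n=8, i=3
  n=10, i=4
  n=12, i=5
  n=14, i=6
  n=16, i=7
  n=18, i=8

Final answer: 18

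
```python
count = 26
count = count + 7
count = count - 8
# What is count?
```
Trace:
  count=26
  count=33
  count=25

Final answer: 25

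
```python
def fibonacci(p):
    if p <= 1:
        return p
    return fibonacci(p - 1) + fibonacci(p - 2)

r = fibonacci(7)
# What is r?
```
Call trace (a repeated sub-call is expanded the first time; later identical calls just restate its return value):
fibonacci(p=7)
  fibonacci(p=6)
    fibonacci(p=5)
      fibonacci(p=4)
        fibonacci(p=3)
          fibonacci(p=2)
            fibonacci(p=1)
            -> return 1
            fibonacci(p=0)
            -> return 0
          -> return 1
          fibonacci(p=1)
          -> return 1
        -> return 2
        fibonacci(p=2) -> return 1  (same call as traced above)
      -> return 3
      fibonacci(p=3) -> return 2  (same call as traced above)
    -> return 5
    fibonacci(p=4) -> return 3  (same call as traced above)
  -> return 8
  fibonacci(p=5) -> return 5  (same call as traced above)
-> return 13

Final answer: 13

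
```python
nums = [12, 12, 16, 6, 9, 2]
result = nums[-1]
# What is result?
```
Trace:
  nums=[12, 12, 16, 6, 9, 2]
  nums=[12, 12, 16, 6, 9, 2], result=2

Final answer: 2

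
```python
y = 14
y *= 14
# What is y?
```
Trace:
  y=14
  y=196

Final answer: 196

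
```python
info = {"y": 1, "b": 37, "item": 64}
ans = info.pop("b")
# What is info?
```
Trace:
  info={'y': 1, 'b': 37, 'item': 64}
  info={'y': 1, 'item': 64}, ans=37

Final answer: {'y': 1, 'item': 64}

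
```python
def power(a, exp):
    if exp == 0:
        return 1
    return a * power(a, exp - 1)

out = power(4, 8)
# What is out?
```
Call trace:
power(a=4, exp=8)
  power(a=4, exp=7)
    power(a=4, exp=6)
      power(a=4, exp=5)
        power(a=4, exp=4)
          power(a=4, exp=3)
            power(a=4, exp=2)
              power(a=4, exp=1)
                power(a=4, exp=0)
                -> return 1
              -> return 4
            -> return 16
          -> return 64
        -> return 256
      -> return 1024
    -> return 4096
  -> return 16384
-> return 65536

Final answer: 65536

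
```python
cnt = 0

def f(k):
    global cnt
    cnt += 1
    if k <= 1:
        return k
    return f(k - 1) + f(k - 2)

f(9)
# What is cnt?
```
Call trace (a repeated sub-call is expanded the first time; later identical calls just restate its return value):
f(k=9)
  f(k=8)
    f(k=7)
      f(k=6)
        f(k=5)
          f(k=4)
            f(k=3)
              f(k=2)
                f(k=1)
                -> return 1
                f(k=0)
                -> return 0
              -> return 1
              f(k=1)
              -> return 1
            -> return 2
            f(k=2) -> return 1  (same call as traced above)
          -> return 3
          f(k=3) -> return 2  (same call as traced above)
        -> return 5
        f(k=4) -> return 3  (same call as traced above)
      -> return 8
      f(k=5) -> return 5  (same call as traced above)
    -> return 13
    f(k=6) -> return 8  (same call as traced above)
  -> return 21
  f(k=7) -> return 13  (same call as traced above)
-> return 34

cnt is incremented once per call, so count the calls in each subtree. Let C(k) = number of calls made by f(k).
C(0) = C(1) = 1 (base case, no recursion); C(k) = 1 + C(k - 1) + C(k - 2) otherwise.
C(2) = 1 + C(1) + C(0) = 1 + 1 + 1 = 3
C(3) = 1 + C(2) + C(1) = 1 + 3 + 1 = 5
C(4) = 1 + C(3) + C(2) = 1 + 5 + 3 = 9
C(5) = 1 + C(4) + C(3) = 1 + 9 + 5 = 15
C(6) = 1 + C(5) + C(4) = 1 + 15 + 9 = 25
C(7) = 1 + C(6) + C(5) = 1 + 25 + 15 = 41
C(8) = 1 + C(7) + C(6) = 1 + 41 + 25 = 67
C(9) = 1 + C(8) + C(7) = 1 + 67 + 41 = 109
cnt = C(9) = 109

Final answer: 109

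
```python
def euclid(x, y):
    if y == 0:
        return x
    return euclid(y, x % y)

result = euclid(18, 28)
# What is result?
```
Call trace:
euclid(x=18, y=28)
  euclid(x=28, y=18)
    euclid(x=18, y=10)
      euclid(x=10, y=8)
        euclid(x=8, y=2)
          euclid(x=2, y=0)
          -> return 2
        -> return 2
      -> return 2
    -> return 2
  -> return 2
-> return 2

Final answer: 2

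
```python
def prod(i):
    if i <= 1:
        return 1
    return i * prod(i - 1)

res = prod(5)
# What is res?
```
Call trace:
prod(i=5)
  prod(i=4)
    prod(i=3)
      prod(i=2)
        prod(i=1)
        -> return 1
      -> return 2
    -> return 6
  -> return 24
-> return 120

Final answer: 120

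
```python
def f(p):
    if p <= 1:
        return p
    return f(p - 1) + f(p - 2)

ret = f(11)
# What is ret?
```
Call trace (a repeated sub-call is expanded the first time; later identical calls just restate its return value):
f(p=11)
  f(p=10)
    f(p=9)
      f(p=8)
        f(p=7)
          f(p=6)
            f(p=5)
              f(p=4)
                f(p=3)
                  f(p=2)
                    f(p=1)
                    -> return 1
                    f(p=0)
                    -> return 0
                  -> return 1
                  f(p=1)
                  -> return 1
                -> return 2
                f(p=2) -> return 1  (same call as traced above)
              -> return 3
              f(p=3) -> return 2  (same call as traced above)
            -> return 5
            f(p=4) -> return 3  (same call as traced above)
          -> return 8
          f(p=5) -> return 5  (same call as traced above)
        -> return 13
        f(p=6) -> return 8  (same call as traced above)
      -> return 21
      f(p=7) -> return 13  (same call as traced above)
    -> return 34
    f(p=8) -> return 21  (same call as traced above)
  -> return 55
  f(p=9) -> return 34  (same call as traced above)
-> return 89

Final answer: 89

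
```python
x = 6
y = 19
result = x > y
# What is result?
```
Trace:
  x=6
  x=6, y=19
  x=6, y=19, result=False

Final answer: False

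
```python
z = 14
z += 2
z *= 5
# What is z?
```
Trace:
  z=14
  z=16
  z=80

Final answer: 80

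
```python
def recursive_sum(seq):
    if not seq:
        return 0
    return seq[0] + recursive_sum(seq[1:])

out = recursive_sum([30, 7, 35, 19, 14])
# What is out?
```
Call trace:
recursive_sum(seq=[30, 7, 35, 19, 14])
  recursive_sum(seq=[7, 35, 19, 14])
    recursive_sum(seq=[35, 19, 14])
      recursive_sum(seq=[19, 14])
        recursive_sum(seq=[14])
          recursive_sum(seq=[])
          -> return 0
        -> return 14
      -> return 33
    -> return 68
  -> return 75
-> return 105

Final answer: 105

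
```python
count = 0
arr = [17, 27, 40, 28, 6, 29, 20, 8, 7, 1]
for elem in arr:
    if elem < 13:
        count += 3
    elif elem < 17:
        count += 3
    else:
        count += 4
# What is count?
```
Trace:
  count=0
  count=4, elem=17
  count=8, elem=27
  count=12, elem=40
  count=16, elem=28
  count=19, elem=6
  count=23, elem=29
  count=27, elem=20
  count=30, elem=8
  count=33, elem=7
  count=36, elem=1

Final answer: 36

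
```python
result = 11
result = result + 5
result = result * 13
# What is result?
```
Trace:
  result=11
  result=16
  result=208

Final answer: 208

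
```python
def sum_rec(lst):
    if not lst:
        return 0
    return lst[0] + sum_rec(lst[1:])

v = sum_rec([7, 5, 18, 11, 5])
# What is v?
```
Call trace:
sum_rec(lst=[7, 5, 18, 11, 5])
  sum_rec(lst=[5, 18, 11, 5])
    sum_rec(lst=[18, 11, 5])
      sum_rec(lst=[11, 5])
        sum_rec(lst=[5])
          sum_rec(lst=[])
          -> return 0
        -> return 5
      -> return 16
    -> return 34
  -> return 39
-> return 46

Final answer: 46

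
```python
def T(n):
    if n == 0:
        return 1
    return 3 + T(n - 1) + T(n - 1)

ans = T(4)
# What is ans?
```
Call trace (a repeated sub-call is expanded the first time; later identical calls just restate its return value):
T(n=4)
  T(n=3)
    T(n=2)
      T(n=1)
        T(n=0)
        -> return 1
        T(n=0)
        -> return 1
      -> return 5
      T(n=1) -> return 5  (same call as traced above)
    -> return 13
    T(n=2) -> return 13  (same call as traced above)
  -> return 29
  T(n=3) -> return 29  (same call as traced above)
-> return 61

Final answer: 61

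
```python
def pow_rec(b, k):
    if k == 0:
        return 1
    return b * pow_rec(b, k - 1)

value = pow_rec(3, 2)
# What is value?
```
Call trace:
pow_rec(b=3, k=2)
  pow_rec(b=3, k=1)
    pow_rec(b=3, k=0)
    -> return 1
  -> return 3
-> return 9

Final answer: 9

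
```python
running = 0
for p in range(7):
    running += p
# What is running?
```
Trace:
  running=0
  running=0, p=0
  running=1, p=1
  running=3, p=2
  running=6, p=3
  running=10, p=4
  running=15, p=5
  running=21, p=6

Final answer: 21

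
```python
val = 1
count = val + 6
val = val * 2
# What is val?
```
Trace:
  val=1
  val=1, count=7
  val=2, count=7

Final answer: 2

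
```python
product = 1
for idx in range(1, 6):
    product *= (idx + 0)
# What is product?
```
Trace:
  product=1
  product=1, idx=1
  product=2, idx=2
  product=6, idx=3
  product=24, idx=4
  product=120, idx=5

Final answer: 120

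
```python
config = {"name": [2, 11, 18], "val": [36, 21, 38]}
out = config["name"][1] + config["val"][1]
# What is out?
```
Trace:
  config={'name': [2, 11, 18], 'val': [36, 21, 38]}
  config={'name': [2, 11, 18], 'val': [36, 21, 38]}, out=32

Final answer: 32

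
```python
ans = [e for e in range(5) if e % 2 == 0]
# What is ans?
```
Trace:
  e=0
  e=1
  e=2
  e=3
  e=4
  ans=[0, 2, 4]

Final answer: [0, 2, 4]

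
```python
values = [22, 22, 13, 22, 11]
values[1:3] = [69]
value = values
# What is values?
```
Trace:
  values=[22, 22, 13, 22, 11]
  values=[22, 69, 22, 11]
  values=[22, 69, 22, 11], value=[22, 69, 22, 11]

Final answer: [22, 69, 22, 11]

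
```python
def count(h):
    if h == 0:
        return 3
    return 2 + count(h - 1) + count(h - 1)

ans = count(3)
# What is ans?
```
Call trace (a repeated sub-call is expanded the first time; later identical calls just restate its return value):
count(h=3)
  count(h=2)
    count(h=1)
      count(h=0)
      -> return 3
      count(h=0)
      -> return 3
    -> return 8
    count(h=1) -> return 8  (same call as traced above)
  -> return 18
  count(h=2) -> return 18  (same call as traced above)
-> return 38

Final answer: 38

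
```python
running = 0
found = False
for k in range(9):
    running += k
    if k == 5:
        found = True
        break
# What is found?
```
Trace:
  running=0
  running=0, found=False
  running=0, found=False, k=0
  running=1, found=False, k=1
  running=3, found=False, k=2
  running=6, found=False, k=3
  running=10, found=False, k=4
  running=15, found=True, k=5

Final answer: True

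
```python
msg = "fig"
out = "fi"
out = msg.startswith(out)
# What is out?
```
Trace:
  msg='fig'
  msg='fig', out='fi'
  msg='fig', out=True

Final answer: True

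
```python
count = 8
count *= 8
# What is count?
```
Trace:
  count=8
  count=64

Final answer: 64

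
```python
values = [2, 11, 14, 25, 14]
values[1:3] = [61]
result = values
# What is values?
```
Trace:
  values=[2, 11, 14, 25, 14]
  values=[2, 61, 25, 14]
  values=[2, 61, 25, 14], result=[2, 61, 25, 14]

Final answer: [2, 61, 25, 14]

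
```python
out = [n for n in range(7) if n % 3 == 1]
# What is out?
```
Trace:
  n=0
  n=1
  n=2
  n=3
  n=4
  n=5
  n=6
  out=[1, 4]

Final answer: [1, 4]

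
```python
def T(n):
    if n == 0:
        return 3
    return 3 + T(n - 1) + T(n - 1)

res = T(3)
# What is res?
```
Call trace (a repeated sub-call is expanded the first time; later identical calls just restate its return value):
T(n=3)
  T(n=2)
    T(n=1)
      T(n=0)
      -> return 3
      T(n=0)
      -> return 3
    -> return 9
    T(n=1) -> return 9  (same call as traced above)
  -> return 21
  T(n=2) -> return 21  (same call as traced above)
-> return 45

Final answer: 45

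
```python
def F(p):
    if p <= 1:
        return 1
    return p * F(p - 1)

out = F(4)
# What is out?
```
Call trace:
F(p=4)
  F(p=3)
    F(p=2)
      F(p=1)
      -> return 1
    -> return 2
  -> return 6
-> return 24

Final answer: 24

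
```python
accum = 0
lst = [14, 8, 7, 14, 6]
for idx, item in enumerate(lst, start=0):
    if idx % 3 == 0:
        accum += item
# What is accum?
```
Trace:
  accum=0
  accum=14, idx=0, item=14
  accum=14, idx=1, item=8
  accum=14, idx=2, item=7
  accum=28, idx=3, item=14
  accum=28, idx=4, item=6

Final answer: 28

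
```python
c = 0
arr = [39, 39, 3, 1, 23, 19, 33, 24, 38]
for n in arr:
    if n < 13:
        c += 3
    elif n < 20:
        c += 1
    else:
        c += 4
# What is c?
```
Trace:
  c=0
  c=4, n=39
  c=8, n=39
  c=11, n=3
  c=14, n=1
  c=18, n=23
  c=19, n=19
  c=23, n=33
  c=27, n=24
  c=31, n=38

Final answer: 31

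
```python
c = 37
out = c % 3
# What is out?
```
Trace:
  c=37
  c=37, out=1

Final answer: 1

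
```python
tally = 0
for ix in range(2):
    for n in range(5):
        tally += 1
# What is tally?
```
Trace:
  tally=0
  tally=1, ix=0, n=0
  tally=2, ix=0, n=1
  tally=3, ix=0, n=2
  tally=4, ix=0, n=3
  tally=5, ix=0, n=4
  tally=6, ix=1, n=0
  tally=7, ix=1, n=1
  tally=8, ix=1, n=2
  tally=9, ix=1, n=3
  tally=10, ix=1, n=4

Final answer: 10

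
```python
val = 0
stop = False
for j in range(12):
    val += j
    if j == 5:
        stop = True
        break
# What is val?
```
Trace:
  val=0
  val=0, stop=False
  val=0, stop=False, j=0
  val=1, stop=False, j=1
  val=3, stop=False, j=2
  val=6, stop=False, j=3
  val=10, stop=False, j=4
  val=15, stop=True, j=5

Final answer: 15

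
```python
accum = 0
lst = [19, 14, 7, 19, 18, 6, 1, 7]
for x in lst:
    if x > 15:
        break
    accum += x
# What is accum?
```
Trace:
  accum=0
  accum=0, x=19

Final answer: 0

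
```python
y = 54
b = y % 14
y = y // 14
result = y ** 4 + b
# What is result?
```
Trace:
  y=54
  y=54, b=12
  y=3, b=12
  y=3, b=12, result=93

Final answer: 93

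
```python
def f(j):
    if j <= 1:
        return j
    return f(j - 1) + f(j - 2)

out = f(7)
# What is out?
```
Call trace (a repeated sub-call is expanded the first time; later identical calls just restate its return value):
f(j=7)
  f(j=6)
    f(j=5)
      f(j=4)
        f(j=3)
          f(j=2)
            f(j=1)
            -> return 1
            f(j=0)
            -> return 0
          -> return 1
          f(j=1)
          -> return 1
        -> return 2
        f(j=2) -> return 1  (same call as traced above)
      -> return 3
      f(j=3) -> return 2  (same call as traced above)
    -> return 5
    f(j=4) -> return 3  (same call as traced above)
  -> return 8
  f(j=5) -> return 5  (same call as traced above)
-> return 13

Final answer: 13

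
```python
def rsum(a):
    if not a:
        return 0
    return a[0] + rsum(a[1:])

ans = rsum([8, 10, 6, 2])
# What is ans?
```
Call trace:
rsum(a=[8, 10, 6, 2])
  rsum(a=[10, 6, 2])
    rsum(a=[6, 2])
      rsum(a=[2])
        rsum(a=[])
        -> return 0
      -> return 2
    -> return 8
  -> return 18
-> return 26

Final answer: 26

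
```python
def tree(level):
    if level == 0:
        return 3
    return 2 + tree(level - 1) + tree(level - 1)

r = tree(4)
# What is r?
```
Call trace (a repeated sub-call is expanded the first time; later identical calls just restate its return value):
tree(level=4)
  tree(level=3)
    tree(level=2)
      tree(level=1)
        tree(level=0)
        -> return 3
        tree(level=0)
        -> return 3
      -> return 8
      tree(level=1) -> return 8  (same call as traced above)
    -> return 18
    tree(level=2) -> return 18  (same call as traced above)
  -> return 38
  tree(level=3) -> return 38  (same call as traced above)
-> return 78

Final answer: 78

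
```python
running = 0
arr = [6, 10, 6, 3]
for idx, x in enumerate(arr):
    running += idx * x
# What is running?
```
Trace:
  running=0
  running=0, idx=0, x=6
  running=10, idx=1, x=10
  running=22, idx=2, x=6
  running=31, idx=3, x=3

Final answer: 31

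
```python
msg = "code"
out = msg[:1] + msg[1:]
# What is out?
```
Trace:
  msg='code'
  msg='code', out='code'

Final answer: 'code'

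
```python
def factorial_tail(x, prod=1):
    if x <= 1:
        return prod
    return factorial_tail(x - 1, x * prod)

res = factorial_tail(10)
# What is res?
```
Call trace:
factorial_tail(x=10, prod=1)
  factorial_tail(x=9, prod=10)
    factorial_tail(x=8, prod=90)
      factorial_tail(x=7, prod=720)
        factorial_tail(x=6, prod=5040)
          factorial_tail(x=5, prod=30240)
            factorial_tail(x=4, prod=151200)
              factorial_tail(x=3, prod=604800)
                factorial_tail(x=2, prod=1814400)
                  factorial_tail(x=1, prod=3628800)
                  -> return 3628800
                -> return 3628800
              -> return 3628800
            -> return 3628800
          -> return 3628800
        -> return 3628800
      -> return 3628800
    -> return 3628800
  -> return 3628800
-> return 3628800

Final answer: 3628800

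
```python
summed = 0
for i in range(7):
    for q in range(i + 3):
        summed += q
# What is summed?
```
Trace:
  summed=0
  summed=0, i=0, q=0
  summed=1, i=0, q=1
  summed=3, i=0, q=2
  summed=3, i=1, q=0
  summed=4, i=1, q=1
  summed=6, i=1, q=2
  summed=9, i=1, q=3
  summed=9, i=2, q=0
  summed=10, i=2, q=1
  summed=12, i=2, q=2
  summed=15, i=2, q=3
  summed=19, i=2, q=4
  summed=19, i=3, q=0
  summed=20, i=3, q=1
  summed=22, i=3, q=2
  summed=25, i=3, q=3
  summed=29, i=3, q=4
  summed=34, i=3, q=5
  summed=34, i=4, q=0
  summed=35, i=4, q=1
  summed=37, i=4, q=2
  summed=40, i=4, q=3
  summed=44, i=4, q=4
  summed=49, i=4, q=5
  summed=55, i=4, q=6
  summed=55, i=5, q=0
  summed=56, i=5, q=1
  summed=58, i=5, q=2
  summed=61, i=5, q=3
  summed=65, i=5, q=4
  summed=70, i=5, q=5
  summed=76, i=5, q=6
  summed=83, i=5, q=7
  summed=83, i=6, q=0
  summed=84, i=6, q=1
  summed=86, i=6, q=2
  summed=89, i=6, q=3
  summed=93, i=6, q=4
  summed=98, i=6, q=5
  summed=104, i=6, q=6
  summed=111, i=6, q=7
  summed=119, i=6, q=8

Final answer: 119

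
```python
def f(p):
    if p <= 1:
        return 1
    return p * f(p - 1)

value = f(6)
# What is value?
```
Call trace:
f(p=6)
  f(p=5)
    f(p=4)
      f(p=3)
        f(p=2)
          f(p=1)
          -> return 1
        -> return 2
      -> return 6
    -> return 24
  -> return 120
-> return 720

Final answer: 720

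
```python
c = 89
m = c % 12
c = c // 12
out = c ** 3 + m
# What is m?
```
Trace:
  c=89
  c=89, m=5
  c=7, m=5
  c=7, m=5, out=348

Final answer: 5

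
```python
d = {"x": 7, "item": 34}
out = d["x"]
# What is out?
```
Trace:
  d={'x': 7, 'item': 34}
  d={'x': 7, 'item': 34}, out=7

Final answer: 7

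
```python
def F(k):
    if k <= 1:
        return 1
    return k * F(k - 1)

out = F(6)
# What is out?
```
Call trace:
F(k=6)
  F(k=5)
    F(k=4)
      F(k=3)
        F(k=2)
          F(k=1)
          -> return 1
        -> return 2
      -> return 6
    -> return 24
  -> return 120
-> return 720

Final answer: 720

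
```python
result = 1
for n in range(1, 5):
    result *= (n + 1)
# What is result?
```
Trace:
  result=1
  result=2, n=1
  result=6, n=2
  result=24, n=3
  result=120, n=4

Final answer: 120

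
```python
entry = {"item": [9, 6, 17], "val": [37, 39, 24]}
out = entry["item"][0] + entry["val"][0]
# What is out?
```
Trace:
  entry={'item': [9, 6, 17], 'val': [37, 39, 24]}
  entry={'item': [9, 6, 17], 'val': [37, 39, 24]}, out=46

Final answer: 46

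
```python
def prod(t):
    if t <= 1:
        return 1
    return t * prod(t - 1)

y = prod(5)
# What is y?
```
Call trace:
prod(t=5)
  prod(t=4)
    prod(t=3)
      prod(t=2)
        prod(t=1)
        -> return 1
      -> return 2
    -> return 6
  -> return 24
-> return 120

Final answer: 120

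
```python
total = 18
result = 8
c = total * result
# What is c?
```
Trace:
  total=18
  total=18, result=8
  total=18, result=8, c=144

Final answer: 144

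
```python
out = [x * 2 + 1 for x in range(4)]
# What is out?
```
Trace:
  x=0
  x=1
  x=2
  x=3
  out=[1, 3, 5, 7]

Final answer: [1, 3, 5, 7]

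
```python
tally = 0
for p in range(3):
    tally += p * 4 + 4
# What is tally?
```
Trace:
  tally=0
  tally=4, p=0
  tally=12, p=1
  tally=24, p=2

Final answer: 24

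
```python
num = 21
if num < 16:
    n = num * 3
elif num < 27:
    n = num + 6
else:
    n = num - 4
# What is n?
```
Trace:
  num=21
  num=21, n=27

Final answer: 27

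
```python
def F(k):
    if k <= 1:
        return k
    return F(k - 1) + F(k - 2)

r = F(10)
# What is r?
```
Call trace (a repeated sub-call is expanded the first time; later identical calls just restate its return value):
F(k=10)
  F(k=9)
    F(k=8)
      F(k=7)
        F(k=6)
          F(k=5)
            F(k=4)
              F(k=3)
                F(k=2)
                  F(k=1)
                  -> return 1
                  F(k=0)
                  -> return 0
                -> return 1
                F(k=1)
                -> return 1
              -> return 2
              F(k=2) -> return 1  (same call as traced above)
            -> return 3
            F(k=3) -> return 2  (same call as traced above)
          -> return 5
          F(k=4) -> return 3  (same call as traced above)
        -> return 8
        F(k=5) -> return 5  (same call as traced above)
      -> return 13
      F(k=6) -> return 8  (same call as traced above)
    -> return 21
    F(k=7) -> return 13  (same call as traced above)
  -> return 34
  F(k=8) -> return 21  (same call as traced above)
-> return 55

Final answer: 55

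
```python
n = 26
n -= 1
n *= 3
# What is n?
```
Trace:
  n=26
  n=25
  n=75

Final answer: 75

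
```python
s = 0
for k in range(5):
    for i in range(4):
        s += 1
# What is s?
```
Trace:
  s=0
  s=1, k=0, i=0
  s=2, k=0, i=1
  s=3, k=0, i=2
  s=4, k=0, i=3
  s=5, k=1, i=0
  s=6, k=1, i=1
  s=7, k=1, i=2
  s=8, k=1, i=3
  s=9, k=2, i=0
  s=10, k=2, i=1
  s=11, k=2, i=2
  s=12, k=2, i=3
  s=13, k=3, i=0
  s=14, k=3, i=1
  s=15, k=3, i=2
  s=16, k=3, i=3
  s=17, k=4, i=0
  s=18, k=4, i=1
  s=19, k=4, i=2
  s=20, k=4, i=3

Final answer: 20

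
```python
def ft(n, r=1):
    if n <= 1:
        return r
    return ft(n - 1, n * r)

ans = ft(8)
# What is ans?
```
Call trace:
ft(n=8, r=1)
  ft(n=7, r=8)
    ft(n=6, r=56)
      ft(n=5, r=336)
        ft(n=4, r=1680)
          ft(n=3, r=6720)
            ft(n=2, r=20160)
              ft(n=1, r=40320)
              -> return 40320
            -> return 40320
          -> return 40320
        -> return 40320
      -> return 40320
    -> return 40320
  -> return 40320
-> return 40320

Final answer: 40320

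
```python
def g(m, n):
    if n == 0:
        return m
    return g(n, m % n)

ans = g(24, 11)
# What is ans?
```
Call trace:
g(m=24, n=11)
  g(m=11, n=2)
    g(m=2, n=1)
      g(m=1, n=0)
      -> return 1
    -> return 1
  -> return 1
-> return 1

Final answer: 1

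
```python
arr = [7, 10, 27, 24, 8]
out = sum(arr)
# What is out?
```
Trace:
  arr=[7, 10, 27, 24, 8]
  arr=[7, 10, 27, 24, 8], out=76

Final answer: 76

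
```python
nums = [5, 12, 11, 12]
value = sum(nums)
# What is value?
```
Trace:
  nums=[5, 12, 11, 12]
  nums=[5, 12, 11, 12], value=40

Final answer: 40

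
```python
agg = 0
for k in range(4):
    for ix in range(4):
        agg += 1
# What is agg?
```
Trace:
  agg=0
  agg=1, k=0, ix=0
  agg=2, k=0, ix=1
  agg=3, k=0, ix=2
  agg=4, k=0, ix=3
  agg=5, k=1, ix=0
  agg=6, k=1, ix=1
  agg=7, k=1, ix=2
  agg=8, k=1, ix=3
  agg=9, k=2, ix=0
  agg=10, k=2, ix=1
  agg=11, k=2, ix=2
  agg=12, k=2, ix=3
  agg=13, k=3, ix=0
  agg=14, k=3, ix=1
  agg=15, k=3, ix=2
  agg=16, k=3, ix=3

Final answer: 16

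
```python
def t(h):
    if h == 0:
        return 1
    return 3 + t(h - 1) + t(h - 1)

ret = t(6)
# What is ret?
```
Call trace (a repeated sub-call is expanded the first time; later identical calls just restate its return value):
t(h=6)
  t(h=5)
    t(h=4)
      t(h=3)
        t(h=2)
          t(h=1)
            t(h=0)
            -> return 1
            t(h=0)
            -> return 1
          -> return 5
          t(h=1) -> return 5  (same call as traced above)
        -> return 13
        t(h=2) -> return 13  (same call as traced above)
      -> return 29
      t(h=3) -> return 29  (same call as traced above)
    -> return 61
    t(h=4) -> return 61  (same call as traced above)
  -> return 125
  t(h=5) -> return 125  (same call as traced above)
-> return 253

Final answer: 253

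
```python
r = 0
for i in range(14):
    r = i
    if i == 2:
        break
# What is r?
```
Trace:
  r=0
  r=0, i=0
  r=1, i=1
  r=2, i=2

Final answer: 2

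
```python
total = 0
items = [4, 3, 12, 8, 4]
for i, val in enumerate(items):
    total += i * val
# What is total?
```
Trace:
  total=0
  total=0, i=0, val=4
  total=3, i=1, val=3
  total=27, i=2, val=12
  total=51, i=3, val=8
  total=67, i=4, val=4

Final answer: 67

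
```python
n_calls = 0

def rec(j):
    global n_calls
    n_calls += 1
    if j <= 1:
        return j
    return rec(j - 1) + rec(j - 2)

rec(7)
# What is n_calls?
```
Call trace (a repeated sub-call is expanded the first time; later identical calls just restate its return value):
rec(j=7)
  rec(j=6)
    rec(j=5)
      rec(j=4)
        rec(j=3)
          rec(j=2)
            rec(j=1)
            -> return 1
            rec(j=0)
            -> return 0
          -> return 1
          rec(j=1)
          -> return 1
        -> return 2
        rec(j=2) -> return 1  (same call as traced above)
      -> return 3
      rec(j=3) -> return 2  (same call as traced above)
    -> return 5
    rec(j=4) -> return 3  (same call as traced above)
  -> return 8
  rec(j=5) -> return 5  (same call as traced above)
-> return 13

n_calls is incremented once per call, so count the calls in each subtree. Let C(j) = number of calls made by rec(j).
C(0) = C(1) = 1 (base case, no recursion); C(j) = 1 + C(j - 1) + C(j - 2) otherwise.
C(2) = 1 + C(1) + C(0) = 1 + 1 + 1 = 3
C(3) = 1 + C(2) + C(1) = 1 + 3 + 1 = 5
C(4) = 1 + C(3) + C(2) = 1 + 5 + 3 = 9
C(5) = 1 + C(4) + C(3) = 1 + 9 + 5 = 15
C(6) = 1 + C(5) + C(4) = 1 + 15 + 9 = 25
C(7) = 1 + C(6) + C(5) = 1 + 25 + 15 = 41
n_calls = C(7) = 41

Final answer: 41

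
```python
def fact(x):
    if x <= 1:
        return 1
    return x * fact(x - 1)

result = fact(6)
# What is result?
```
Call trace:
fact(x=6)
  fact(x=5)
    fact(x=4)
      fact(x=3)
        fact(x=2)
          fact(x=1)
          -> return 1
        -> return 2
      -> return 6
    -> return 24
  -> return 120
-> return 720

Final answer: 720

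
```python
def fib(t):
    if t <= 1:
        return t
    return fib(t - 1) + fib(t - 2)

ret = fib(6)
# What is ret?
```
Call trace (a repeated sub-call is expanded the first time; later identical calls just restate its return value):
fib(t=6)
  fib(t=5)
    fib(t=4)
      fib(t=3)
        fib(t=2)
          fib(t=1)
          -> return 1
          fib(t=0)
          -> return 0
        -> return 1
        fib(t=1)
        -> return 1
      -> return 2
      fib(t=2) -> return 1  (same call as traced above)
    -> return 3
    fib(t=3) -> return 2  (same call as traced above)
  -> return 5
  fib(t=4) -> return 3  (same call as traced above)
-> return 8

Final answer: 8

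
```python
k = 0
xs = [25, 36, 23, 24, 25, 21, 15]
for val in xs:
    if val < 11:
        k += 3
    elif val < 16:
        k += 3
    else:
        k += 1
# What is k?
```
Trace:
  k=0
  k=1, val=25
  k=2, val=36
  k=3, val=23
  k=4, val=24
  k=5, val=25
  k=6, val=21
  k=9, val=15

Final answer: 9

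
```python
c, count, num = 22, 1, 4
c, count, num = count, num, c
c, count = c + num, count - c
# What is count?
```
Trace:
  c=22, count=1, num=4
  c=1, count=4, num=22
  c=23, count=3, num=22

Final answer: 3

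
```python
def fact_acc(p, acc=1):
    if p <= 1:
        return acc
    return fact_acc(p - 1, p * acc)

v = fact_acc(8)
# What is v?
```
Call trace:
fact_acc(p=8, acc=1)
  fact_acc(p=7, acc=8)
    fact_acc(p=6, acc=56)
      fact_acc(p=5, acc=336)
        fact_acc(p=4, acc=1680)
          fact_acc(p=3, acc=6720)
            fact_acc(p=2, acc=20160)
              fact_acc(p=1, acc=40320)
              -> return 40320
            -> return 40320
          -> return 40320
        -> return 40320
      -> return 40320
    -> return 40320
  -> return 40320
-> return 40320

Final answer: 40320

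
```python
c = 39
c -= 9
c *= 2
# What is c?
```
Trace:
  c=39
  c=30
  c=60

Final answer: 60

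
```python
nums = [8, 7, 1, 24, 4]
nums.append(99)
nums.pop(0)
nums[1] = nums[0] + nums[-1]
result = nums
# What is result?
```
Trace:
  nums=[8, 7, 1, 24, 4]
  nums=[8, 7, 1, 24, 4, 99]
  nums=[7, 1, 24, 4, 99]
  nums=[7, 106, 24, 4, 99]
  nums=[7, 106, 24, 4, 99], result=[7, 106, 24, 4, 99]

Final answer: [7, 106, 24, 4, 99]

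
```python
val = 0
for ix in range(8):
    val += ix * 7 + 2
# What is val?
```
Trace:
  val=0
  val=2, ix=0
  val=11, ix=1
  val=27, ix=2
  val=50, ix=3
  val=80, ix=4
  val=117, ix=5
  val=161, ix=6
  val=212, ix=7

Final answer: 212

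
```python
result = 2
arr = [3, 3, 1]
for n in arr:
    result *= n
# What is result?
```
Trace:
  result=2
  result=6, n=3
  result=18, n=3
  result=18, n=1

Final answer: 18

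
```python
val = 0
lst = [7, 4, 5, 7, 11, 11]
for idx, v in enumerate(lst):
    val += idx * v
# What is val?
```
Trace:
  val=0
  val=0, idx=0, v=7
  val=4, idx=1, v=4
  val=14, idx=2, v=5
  val=35, idx=3, v=7
  val=79, idx=4, v=11
  val=134, idx=5, v=11

Final answer: 134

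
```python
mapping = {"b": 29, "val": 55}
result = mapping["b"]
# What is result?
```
Trace:
  mapping={'b': 29, 'val': 55}
  mapping={'b': 29, 'val': 55}, result=29

Final answer: 29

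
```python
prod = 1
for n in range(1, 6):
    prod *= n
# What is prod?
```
Trace:
  prod=1
  prod=1, n=1
  prod=2, n=2
  prod=6, n=3
  prod=24, n=4
  prod=120, n=5

Final answer: 120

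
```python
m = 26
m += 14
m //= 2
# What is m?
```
Trace:
  m=26
  m=40
  m=20

Final answer: 20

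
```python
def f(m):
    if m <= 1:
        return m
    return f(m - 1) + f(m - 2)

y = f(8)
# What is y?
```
Call trace (a repeated sub-call is expanded the first time; later identical calls just restate its return value):
f(m=8)
  f(m=7)
    f(m=6)
      f(m=5)
        f(m=4)
          f(m=3)
            f(m=2)
              f(m=1)
              -> return 1
              f(m=0)
              -> return 0
            -> return 1
            f(m=1)
            -> return 1
          -> return 2
          f(m=2) -> return 1  (same call as traced above)
        -> return 3
        f(m=3) -> return 2  (same call as traced above)
      -> return 5
      f(m=4) -> return 3  (same call as traced above)
    -> return 8
    f(m=5) -> return 5  (same call as traced above)
  -> return 13
  f(m=6) -> return 8  (same call as traced above)
-> return 21

Final answer: 21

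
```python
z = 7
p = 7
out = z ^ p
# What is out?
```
Trace:
  z=7
  z=7, p=7
  z=7, p=7, out=0

Final answer: 0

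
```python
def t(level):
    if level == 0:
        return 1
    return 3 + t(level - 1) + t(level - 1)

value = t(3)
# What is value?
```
Call trace (a repeated sub-call is expanded the first time; later identical calls just restate its return value):
t(level=3)
  t(level=2)
    t(level=1)
      t(level=0)
      -> return 1
      t(level=0)
      -> return 1
    -> return 5
    t(level=1) -> return 5  (same call as traced above)
  -> return 13
  t(level=2) -> return 13  (same call as traced above)
-> return 29

Final answer: 29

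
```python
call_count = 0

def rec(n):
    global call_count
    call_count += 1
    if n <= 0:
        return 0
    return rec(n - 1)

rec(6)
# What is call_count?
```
Call trace:
rec(n=6)
  rec(n=5)
    rec(n=4)
      rec(n=3)
        rec(n=2)
          rec(n=1)
            rec(n=0)
            -> return 0
          -> return 0
        -> return 0
      -> return 0
    -> return 0
  -> return 0
-> return 0

call_count is incremented once per call. rec is entered once for each n = 6, 5, 4, 3, 2, 1, 0 (the n <= 0 call returns without recursing), i.e. 6 + 1 calls.
call_count = 7

Final answer: 7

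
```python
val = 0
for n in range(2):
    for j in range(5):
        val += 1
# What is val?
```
Trace:
  val=0
  val=1, n=0, j=0
  val=2, n=0, j=1
  val=3, n=0, j=2
  val=4, n=0, j=3
  val=5, n=0, j=4
  val=6, n=1, j=0
  val=7, n=1, j=1
  val=8, n=1, j=2
  val=9, n=1, j=3
  val=10, n=1, j=4

Final answer: 10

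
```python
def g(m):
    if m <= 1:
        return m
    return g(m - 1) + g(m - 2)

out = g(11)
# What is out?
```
Call trace (a repeated sub-call is expanded the first time; later identical calls just restate its return value):
g(m=11)
  g(m=10)
    g(m=9)
      g(m=8)
        g(m=7)
          g(m=6)
            g(m=5)
              g(m=4)
                g(m=3)
                  g(m=2)
                    g(m=1)
                    -> return 1
                    g(m=0)
                    -> return 0
                  -> return 1
                  g(m=1)
                  -> return 1
                -> return 2
                g(m=2) -> return 1  (same call as traced above)
              -> return 3
              g(m=3) -> return 2  (same call as traced above)
            -> return 5
            g(m=4) -> return 3  (same call as traced above)
          -> return 8
          g(m=5) -> return 5  (same call as traced above)
        -> return 13
        g(m=6) -> return 8  (same call as traced above)
      -> return 21
      g(m=7) -> return 13  (same call as traced above)
    -> return 34
    g(m=8) -> return 21  (same call as traced above)
  -> return 55
  g(m=9) -> return 34  (same call as traced above)
-> return 89

Final answer: 89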